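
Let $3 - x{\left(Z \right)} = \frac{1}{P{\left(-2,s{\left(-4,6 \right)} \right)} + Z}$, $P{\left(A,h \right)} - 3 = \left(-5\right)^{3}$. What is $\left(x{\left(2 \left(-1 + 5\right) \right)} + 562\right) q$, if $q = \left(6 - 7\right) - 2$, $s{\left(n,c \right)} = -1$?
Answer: $- \frac{64411}{38} \approx -1695.0$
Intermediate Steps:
$P{\left(A,h \right)} = -122$ ($P{\left(A,h \right)} = 3 + \left(-5\right)^{3} = 3 - 125 = -122$)
$x{\left(Z \right)} = 3 - \frac{1}{-122 + Z}$
$q = -3$ ($q = \left(6 - 7\right) - 2 = -1 - 2 = -3$)
$\left(x{\left(2 \left(-1 + 5\right) \right)} + 562\right) q = \left(\frac{-367 + 3 \cdot 2 \left(-1 + 5\right)}{-122 + 2 \left(-1 + 5\right)} + 562\right) \left(-3\right) = \left(\frac{-367 + 3 \cdot 2 \cdot 4}{-122 + 2 \cdot 4} + 562\right) \left(-3\right) = \left(\frac{-367 + 3 \cdot 8}{-122 + 8} + 562\right) \left(-3\right) = \left(\frac{-367 + 24}{-114} + 562\right) \left(-3\right) = \left(\left(- \frac{1}{114}\right) \left(-343\right) + 562\right) \left(-3\right) = \left(\frac{343}{114} + 562\right) \left(-3\right) = \frac{64411}{114} \left(-3\right) = - \frac{64411}{38}$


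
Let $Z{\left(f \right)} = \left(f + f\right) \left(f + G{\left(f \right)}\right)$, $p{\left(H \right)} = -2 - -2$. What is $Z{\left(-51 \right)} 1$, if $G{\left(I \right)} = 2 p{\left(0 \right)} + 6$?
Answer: $4590$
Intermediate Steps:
$p{\left(H \right)} = 0$ ($p{\left(H \right)} = -2 + 2 = 0$)
$G{\left(I \right)} = 6$ ($G{\left(I \right)} = 2 \cdot 0 + 6 = 0 + 6 = 6$)
$Z{\left(f \right)} = 2 f \left(6 + f\right)$ ($Z{\left(f \right)} = \left(f + f\right) \left(f + 6\right) = 2 f \left(6 + f\right)$)
$Z{\left(-51 \right)} 1 = 2 \left(-51\right) \left(6 - 51\right) 1 = 2 \left(-51\right) \left(-45\right) 1 = 4590 \cdot 1 = 4590$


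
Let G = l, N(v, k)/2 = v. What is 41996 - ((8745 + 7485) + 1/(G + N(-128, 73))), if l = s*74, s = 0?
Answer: 6596097/256 ≈ 25766.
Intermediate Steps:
N(v, k) = 2*v
l = 0 (l = 0*74 = 0)
G = 0
41996 - ((8745 + 7485) + 1/(G + N(-128, 73))) = 41996 - ((8745 + 7485) + 1/(0 + 2*(-128))) = 41996 - (16230 + 1/(0 - 256)) = 41996 - (16230 + 1/(-256)) = 41996 - (16230 - 1/256) = 41996 - 1*4154879/256 = 41996 - 4154879/256 = 6596097/256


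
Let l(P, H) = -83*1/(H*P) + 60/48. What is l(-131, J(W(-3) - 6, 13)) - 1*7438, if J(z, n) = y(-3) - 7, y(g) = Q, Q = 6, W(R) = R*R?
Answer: -3897189/524 ≈ -7437.4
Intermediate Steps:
W(R) = R**2
y(g) = 6
J(z, n) = -1 (J(z, n) = 6 - 7 = -1)
l(P, H) = 5/4 - 83/(H*P) (l(P, H) = -83/(H*P) + 60*(1/48) = -83/(H*P) + 5/4 = 5/4 - 83/(H*P))
l(-131, J(W(-3) - 6, 13)) - 1*7438 = (5/4 - 83/(-1*(-131))) - 1*7438 = (5/4 - 83*(-1)*(-1/131)) - 7438 = (5/4 - 83/131) - 7438 = 323/524 - 7438 = -3897189/524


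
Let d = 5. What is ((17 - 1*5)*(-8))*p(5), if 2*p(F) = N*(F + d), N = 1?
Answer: -480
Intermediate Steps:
p(F) = 5/2 + F/2 (p(F) = (1*(F + 5))/2 = (1*(5 + F))/2 = (5 + F)/2 = 5/2 + F/2)
((17 - 1*5)*(-8))*p(5) = ((17 - 1*5)*(-8))*(5/2 + (1/2)*5) = ((17 - 5)*(-8))*(5/2 + 5/2) = (12*(-8))*5 = -96*5 = -480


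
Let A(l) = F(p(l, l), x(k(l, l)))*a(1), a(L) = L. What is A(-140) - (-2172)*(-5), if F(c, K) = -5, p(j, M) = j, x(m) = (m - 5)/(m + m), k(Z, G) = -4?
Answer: -10865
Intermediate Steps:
x(m) = (-5 + m)/(2*m) (x(m) = (-5 + m)/((2*m)) = (-5 + m)*(1/(2*m)) = (-5 + m)/(2*m))
A(l) = -5 (A(l) = -5*1 = -5)
A(-140) - (-2172)*(-5) = -5 - (-2172)*(-5) = -5 - 1*10860 = -5 - 10860 = -10865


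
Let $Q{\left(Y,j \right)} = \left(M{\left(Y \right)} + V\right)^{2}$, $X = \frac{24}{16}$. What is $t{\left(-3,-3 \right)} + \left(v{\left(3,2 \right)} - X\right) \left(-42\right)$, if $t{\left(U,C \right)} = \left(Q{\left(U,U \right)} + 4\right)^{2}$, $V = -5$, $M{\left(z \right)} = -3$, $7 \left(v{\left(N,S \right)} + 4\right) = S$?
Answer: $4843$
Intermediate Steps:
$v{\left(N,S \right)} = -4 + \frac{S}{7}$
$X = \frac{3}{2}$ ($X = 24 \cdot \frac{1}{16} = \frac{3}{2} \approx 1.5$)
$Q{\left(Y,j \right)} = 64$ ($Q{\left(Y,j \right)} = \left(-3 - 5\right)^{2} = \left(-8\right)^{2} = 64$)
$t{\left(U,C \right)} = 4624$ ($t{\left(U,C \right)} = \left(64 + 4\right)^{2} = 68^{2} = 4624$)
$t{\left(-3,-3 \right)} + \left(v{\left(3,2 \right)} - X\right) \left(-42\right) = 4624 + \left(\left(-4 + \frac{1}{7} \cdot 2\right) - \frac{3}{2}\right) \left(-42\right) = 4624 + \left(\left(-4 + \frac{2}{7}\right) - \frac{3}{2}\right) \left(-42\right) = 4624 + \left(- \frac{26}{7} - \frac{3}{2}\right) \left(-42\right) = 4624 - -219 = 4624 + 219 = 4843$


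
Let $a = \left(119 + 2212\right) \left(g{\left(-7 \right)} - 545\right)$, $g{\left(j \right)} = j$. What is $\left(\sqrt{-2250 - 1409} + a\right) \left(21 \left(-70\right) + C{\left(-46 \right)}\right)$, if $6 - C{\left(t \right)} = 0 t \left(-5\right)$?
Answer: $1883746368 - 1464 i \sqrt{3659} \approx 1.8837 \cdot 10^{9} - 88557.0 i$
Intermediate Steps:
$C{\left(t \right)} = 6$ ($C{\left(t \right)} = 6 - 0 t \left(-5\right) = 6 - 0 \left(-5\right) = 6 - 0 = 6 + 0 = 6$)
$a = -1286712$ ($a = \left(119 + 2212\right) \left(-7 - 545\right) = 2331 \left(-552\right) = -1286712$)
$\left(\sqrt{-2250 - 1409} + a\right) \left(21 \left(-70\right) + C{\left(-46 \right)}\right) = \left(\sqrt{-2250 - 1409} - 1286712\right) \left(21 \left(-70\right) + 6\right) = \left(\sqrt{-3659} - 1286712\right) \left(-1470 + 6\right) = \left(i \sqrt{3659} - 1286712\right) \left(-1464\right) = \left(-1286712 + i \sqrt{3659}\right) \left(-1464\right) = 1883746368 - 1464 i \sqrt{3659}$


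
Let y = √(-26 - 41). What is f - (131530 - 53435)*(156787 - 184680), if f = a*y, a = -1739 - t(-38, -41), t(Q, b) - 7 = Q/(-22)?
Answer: 2178303835 - 19225*I*√67/11 ≈ 2.1783e+9 - 14306.0*I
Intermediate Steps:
t(Q, b) = 7 - Q/22 (t(Q, b) = 7 + Q/(-22) = 7 + Q*(-1/22) = 7 - Q/22)
a = -19225/11 (a = -1739 - (7 - 1/22*(-38)) = -1739 - (7 + 19/11) = -1739 - 1*96/11 = -1739 - 96/11 = -19225/11 ≈ -1747.7)
y = I*√67 (y = √(-67) = I*√67 ≈ 8.1853*I)
f = -19225*I*√67/11 ≈ -14306.0*I
f - (131530 - 53435)*(156787 - 184680) = -19225*I*√67/11 - (131530 - 53435)*(156787 - 184680) = -19225*I*√67/11 - 78095*(-27893) = -19225*I*√67/11 - 1*(-2178303835) = -19225*I*√67/11 + 2178303835 = 2178303835 - 19225*I*√67/11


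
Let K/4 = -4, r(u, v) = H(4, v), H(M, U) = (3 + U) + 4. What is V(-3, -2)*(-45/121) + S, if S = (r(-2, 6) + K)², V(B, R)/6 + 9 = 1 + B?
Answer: 369/11 ≈ 33.545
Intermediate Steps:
H(M, U) = 7 + U
V(B, R) = -48 + 6*B (V(B, R) = -54 + 6*(1 + B) = -54 + (6 + 6*B) = -48 + 6*B)
r(u, v) = 7 + v
K = -16 (K = 4*(-4) = -16)
S = 9 (S = ((7 + 6) - 16)² = (13 - 16)² = (-3)² = 9)
V(-3, -2)*(-45/121) + S = (-48 + 6*(-3))*(-45/121) + 9 = (-48 - 18)*(-45*1/121) + 9 = -66*(-45/121) + 9 = 270/11 + 9 = 369/11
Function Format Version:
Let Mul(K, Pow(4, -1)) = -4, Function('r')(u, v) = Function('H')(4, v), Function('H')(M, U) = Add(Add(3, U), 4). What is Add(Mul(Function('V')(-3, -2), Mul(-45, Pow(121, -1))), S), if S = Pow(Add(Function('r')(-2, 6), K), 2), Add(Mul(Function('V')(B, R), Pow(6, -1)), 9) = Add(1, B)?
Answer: Rational(369, 11) ≈ 33.545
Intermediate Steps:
Function('H')(M, U) = Add(7, U)
Function('V')(B, R) = Add(-48, Mul(6, B)) (Function('V')(B, R) = Add(-54, Mul(6, Add(1, B))) = Add(-54, Add(6, Mul(6, B))) = Add(-48, Mul(6, B)))
Function('r')(u, v) = Add(7, v)
K = -16 (K = Mul(4, -4) = -16)
S = 9 (S = Pow(Add(Add(7, 6), -16), 2) = Pow(Add(13, -16), 2) = Pow(-3, 2) = 9)
Add(Mul(Function('V')(-3, -2), Mul(-45, Pow(121, -1))), S) = Add(Mul(Add(-48, Mul(6, -3)), Mul(-45, Pow(121, -1))), 9) = Add(Mul(Add(-48, -18), Mul(-45, Rational(1, 121))), 9) = Add(Mul(-66, Rational(-45, 121)), 9) = Add(Rational(270, 11), 9) = Rational(369, 11)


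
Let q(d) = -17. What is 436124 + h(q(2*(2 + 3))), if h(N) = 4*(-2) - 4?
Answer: 436112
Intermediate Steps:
h(N) = -12 (h(N) = -8 - 4 = -12)
436124 + h(q(2*(2 + 3))) = 436124 - 12 = 436112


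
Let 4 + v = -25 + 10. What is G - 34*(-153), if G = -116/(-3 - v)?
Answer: 20779/4 ≈ 5194.8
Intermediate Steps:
v = -19 (v = -4 + (-25 + 10) = -4 - 15 = -19)
G = -29/4 (G = -116/(-3 - 1*(-19)) = -116/(-3 + 19) = -116/16 = -116*1/16 = -29/4 ≈ -7.2500)
G - 34*(-153) = -29/4 - 34*(-153) = -29/4 + 5202 = 20779/4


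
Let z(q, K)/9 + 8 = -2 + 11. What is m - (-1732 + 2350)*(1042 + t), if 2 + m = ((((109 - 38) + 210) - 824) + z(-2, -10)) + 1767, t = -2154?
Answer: 688447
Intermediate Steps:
z(q, K) = 9 (z(q, K) = -72 + 9*(-2 + 11) = -72 + 9*9 = -72 + 81 = 9)
m = 1231 (m = -2 + (((((109 - 38) + 210) - 824) + 9) + 1767) = -2 + ((((71 + 210) - 824) + 9) + 1767) = -2 + (((281 - 824) + 9) + 1767) = -2 + ((-543 + 9) + 1767) = -2 + (-534 + 1767) = -2 + 1233 = 1231)
m - (-1732 + 2350)*(1042 + t) = 1231 - (-1732 + 2350)*(1042 - 2154) = 1231 - 618*(-1112) = 1231 - 1*(-687216) = 1231 + 687216 = 688447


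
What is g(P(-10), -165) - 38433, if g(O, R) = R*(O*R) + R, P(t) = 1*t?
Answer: -310848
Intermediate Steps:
P(t) = t
g(O, R) = R + O*R² (g(O, R) = O*R² + R = R + O*R²)
g(P(-10), -165) - 38433 = -165*(1 - 10*(-165)) - 38433 = -165*(1 + 1650) - 38433 = -165*1651 - 38433 = -272415 - 38433 = -310848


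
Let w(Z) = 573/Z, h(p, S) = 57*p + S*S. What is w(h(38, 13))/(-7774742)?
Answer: -573/18154022570 ≈ -3.1563e-8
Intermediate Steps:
h(p, S) = S**2 + 57*p (h(p, S) = 57*p + S**2 = S**2 + 57*p)
w(h(38, 13))/(-7774742) = (573/(13**2 + 57*38))/(-7774742) = (573/(169 + 2166))*(-1/7774742) = (573/2335)*(-1/7774742) = -573/18154022570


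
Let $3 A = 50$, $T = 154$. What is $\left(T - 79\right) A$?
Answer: $1250$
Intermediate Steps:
$A = \frac{50}{3}$ ($A = \frac{1}{3} \cdot 50 = \frac{50}{3} \approx 16.667$)
$\left(T - 79\right) A = \left(154 - 79\right) \frac{50}{3} = 75 \cdot \frac{50}{3} = 1250$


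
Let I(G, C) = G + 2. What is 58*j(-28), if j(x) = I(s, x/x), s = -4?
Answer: -116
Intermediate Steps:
I(G, C) = 2 + G
j(x) = -2 (j(x) = 2 - 4 = -2)
58*j(-28) = 58*(-2) = -116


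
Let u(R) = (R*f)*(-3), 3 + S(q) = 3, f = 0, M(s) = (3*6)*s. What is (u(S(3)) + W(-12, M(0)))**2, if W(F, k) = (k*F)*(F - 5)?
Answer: 0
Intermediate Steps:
M(s) = 18*s
S(q) = 0 (S(q) = -3 + 3 = 0)
u(R) = 0 (u(R) = (R*0)*(-3) = 0*(-3) = 0)
W(F, k) = F*k*(-5 + F) (W(F, k) = (F*k)*(-5 + F) = F*k*(-5 + F))
(u(S(3)) + W(-12, M(0)))**2 = (0 - 12*18*0*(-5 - 12))**2 = (0 - 12*0*(-17))**2 = (0 + 0)**2 = 0**2 = 0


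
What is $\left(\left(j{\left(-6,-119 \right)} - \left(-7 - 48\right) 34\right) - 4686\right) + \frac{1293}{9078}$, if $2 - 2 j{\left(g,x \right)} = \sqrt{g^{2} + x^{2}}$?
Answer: $- \frac{8517759}{3026} - \frac{\sqrt{14197}}{2} \approx -2874.4$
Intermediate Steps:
$j{\left(g,x \right)} = 1 - \frac{\sqrt{g^{2} + x^{2}}}{2}$
$\left(\left(j{\left(-6,-119 \right)} - \left(-7 - 48\right) 34\right) - 4686\right) + \frac{1293}{9078} = \left(\left(\left(1 - \frac{\sqrt{\left(-6\right)^{2} + \left(-119\right)^{2}}}{2}\right) - \left(-7 - 48\right) 34\right) - 4686\right) + \frac{1293}{9078} = \left(\left(\left(1 - \frac{\sqrt{36 + 14161}}{2}\right) - \left(-55\right) 34\right) - 4686\right) + 1293 \cdot \frac{1}{9078} = \left(\left(\left(1 - \frac{\sqrt{14197}}{2}\right) - -1870\right) - 4686\right) + \frac{431}{3026} = \left(\left(\left(1 - \frac{\sqrt{14197}}{2}\right) + 1870\right) - 4686\right) + \frac{431}{3026} = \left(\left(1871 - \frac{\sqrt{14197}}{2}\right) - 4686\right) + \frac{431}{3026} = \left(-2815 - \frac{\sqrt{14197}}{2}\right) + \frac{431}{3026} = - \frac{8517759}{3026} - \frac{\sqrt{14197}}{2}$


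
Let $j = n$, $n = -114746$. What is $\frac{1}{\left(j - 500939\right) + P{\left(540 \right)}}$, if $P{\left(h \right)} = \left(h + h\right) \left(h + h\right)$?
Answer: $\frac{1}{550715} \approx 1.8158 \cdot 10^{-6}$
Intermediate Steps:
$P{\left(h \right)} = 4 h^{2}$ ($P{\left(h \right)} = 2 h 2 h = 4 h^{2}$)
$j = -114746$
$\frac{1}{\left(j - 500939\right) + P{\left(540 \right)}} = \frac{1}{\left(-114746 - 500939\right) + 4 \cdot 540^{2}} = \frac{1}{-615685 + 4 \cdot 291600} = \frac{1}{-615685 + 1166400} = \frac{1}{550715}$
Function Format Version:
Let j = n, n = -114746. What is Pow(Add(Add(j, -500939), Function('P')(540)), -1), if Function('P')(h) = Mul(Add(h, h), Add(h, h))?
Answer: Rational(1, 550715) ≈ 1.8158e-6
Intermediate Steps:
Function('P')(h) = Mul(4, Pow(h, 2)) (Function('P')(h) = Mul(Mul(2, h), Mul(2, h)) = Mul(4, Pow(h, 2)))
j = -114746
Pow(Add(Add(j, -500939), Function('P')(540)), -1) = Pow(Add(Add(-114746, -500939), Mul(4, Pow(540, 2))), -1) = Pow(Add(-615685, Mul(4, 291600)), -1) = Pow(Add(-615685, 1166400), -1) = Pow(550715, -1) = Rational(1, 550715)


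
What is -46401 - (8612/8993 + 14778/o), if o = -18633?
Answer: -2591761312337/55855523 ≈ -46401.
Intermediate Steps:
-46401 - (8612/8993 + 14778/o) = -46401 - (8612/8993 + 14778/(-18633)) = -46401 - (8612*(1/8993) + 14778*(-1/18633)) = -46401 - (8612/8993 - 4926/6211) = -46401 - 1*9189614/55855523 = -46401 - 9189614/55855523 = -2591761312337/55855523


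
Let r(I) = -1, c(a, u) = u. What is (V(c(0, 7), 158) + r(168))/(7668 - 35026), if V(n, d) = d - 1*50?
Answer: -107/27358 ≈ -0.0039111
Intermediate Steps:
V(n, d) = -50 + d (V(n, d) = d - 50 = -50 + d)
(V(c(0, 7), 158) + r(168))/(7668 - 35026) = ((-50 + 158) - 1)/(7668 - 35026) = (108 - 1)/(-27358) = 107*(-1/27358) = -107/27358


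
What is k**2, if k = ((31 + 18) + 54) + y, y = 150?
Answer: 64009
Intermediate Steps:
k = 253 (k = ((31 + 18) + 54) + 150 = (49 + 54) + 150 = 103 + 150 = 253)
k**2 = 253**2 = 64009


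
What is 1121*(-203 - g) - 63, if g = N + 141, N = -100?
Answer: -273587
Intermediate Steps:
g = 41 (g = -100 + 141 = 41)
1121*(-203 - g) - 63 = 1121*(-203 - 1*41) - 63 = 1121*(-203 - 41) - 63 = 1121*(-244) - 63 = -273524 - 63 = -273587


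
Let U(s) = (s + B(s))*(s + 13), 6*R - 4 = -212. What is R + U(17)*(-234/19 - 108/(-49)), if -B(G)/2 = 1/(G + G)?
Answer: -245656888/47481 ≈ -5173.8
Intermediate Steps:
R = -104/3 (R = ⅔ + (⅙)*(-212) = ⅔ - 106/3 = -104/3 ≈ -34.667)
B(G) = -1/G (B(G) = -2/(G + G) = -2*1/(2*G) = -1/G)
U(s) = (13 + s)*(s - 1/s) (U(s) = (s - 1/s)*(s + 13) = (s - 1/s)*(13 + s) = (13 + s)*(s - 1/s))
R + U(17)*(-234/19 - 108/(-49)) = -104/3 + (-1 + 17² - 13/17 + 13*17)*(-234/19 - 108/(-49)) = -104/3 + (-1 + 289 - 13*1/17 + 221)*(-234*1/19 - 108*(-1/49)) = -104/3 + (-1 + 289 - 13/17 + 221)*(-234/19 + 108/49) = -104/3 + (8640/17)*(-9414/931) = -104/3 - 81336960/15827 = -245656888/47481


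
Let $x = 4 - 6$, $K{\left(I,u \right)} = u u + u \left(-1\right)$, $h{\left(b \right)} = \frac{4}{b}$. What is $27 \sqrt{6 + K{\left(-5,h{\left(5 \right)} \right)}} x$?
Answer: $- \frac{54 \sqrt{146}}{5} \approx -130.5$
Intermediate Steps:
$K{\left(I,u \right)} = u^{2} - u$
$x = -2$ ($x = 4 - 6 = -2$)
$27 \sqrt{6 + K{\left(-5,h{\left(5 \right)} \right)}} x = 27 \sqrt{6 + \frac{4}{5} \left(-1 + \frac{4}{5}\right)} \left(-2\right) = 27 \sqrt{6 + 4 \cdot \frac{1}{5} \left(-1 + 4 \cdot \frac{1}{5}\right)} \left(-2\right) = 27 \sqrt{6 + \frac{4 \left(-1 + \frac{4}{5}\right)}{5}} \left(-2\right) = 27 \sqrt{6 + \frac{4}{5} \left(- \frac{1}{5}\right)} \left(-2\right) = 27 \sqrt{6 - \frac{4}{25}} \left(-2\right) = 27 \sqrt{\frac{146}{25}} \left(-2\right) = 27 \frac{\sqrt{146}}{5} \left(-2\right) = 27 \left(- \frac{2 \sqrt{146}}{5}\right) = - \frac{54 \sqrt{146}}{5}$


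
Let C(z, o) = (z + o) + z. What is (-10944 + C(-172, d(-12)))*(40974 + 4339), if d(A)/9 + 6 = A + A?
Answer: -523727654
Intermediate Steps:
d(A) = -54 + 18*A (d(A) = -54 + 9*(A + A) = -54 + 9*(2*A) = -54 + 18*A)
C(z, o) = o + 2*z (C(z, o) = (o + z) + z = o + 2*z)
(-10944 + C(-172, d(-12)))*(40974 + 4339) = (-10944 + ((-54 + 18*(-12)) + 2*(-172)))*(40974 + 4339) = (-10944 + ((-54 - 216) - 344))*45313 = (-10944 + (-270 - 344))*45313 = (-10944 - 614)*45313 = -11558*45313 = -523727654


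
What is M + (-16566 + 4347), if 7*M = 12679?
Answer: -72854/7 ≈ -10408.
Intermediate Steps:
M = 12679/7 (M = (⅐)*12679 = 12679/7 ≈ 1811.3)
M + (-16566 + 4347) = 12679/7 + (-16566 + 4347) = 12679/7 - 12219 = -72854/7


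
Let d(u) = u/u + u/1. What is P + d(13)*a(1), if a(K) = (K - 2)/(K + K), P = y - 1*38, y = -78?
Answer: -123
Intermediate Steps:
d(u) = 1 + u (d(u) = 1 + u*1 = 1 + u)
P = -116 (P = -78 - 1*38 = -78 - 38 = -116)
a(K) = (-2 + K)/(2*K) (a(K) = (-2 + K)/((2*K)) = (-2 + K)*(1/(2*K)) = (-2 + K)/(2*K))
P + d(13)*a(1) = -116 + (1 + 13)*((1/2)*(-2 + 1)/1) = -116 + 14*((1/2)*1*(-1)) = -116 + 14*(-1/2) = -116 - 7 = -123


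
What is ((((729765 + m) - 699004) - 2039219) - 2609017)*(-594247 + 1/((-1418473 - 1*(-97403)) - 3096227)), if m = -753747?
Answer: 14099272391062419920/4417297 ≈ 3.1918e+12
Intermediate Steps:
((((729765 + m) - 699004) - 2039219) - 2609017)*(-594247 + 1/((-1418473 - 1*(-97403)) - 3096227)) = ((((729765 - 753747) - 699004) - 2039219) - 2609017)*(-594247 + 1/((-1418473 - 1*(-97403)) - 3096227)) = (((-23982 - 699004) - 2039219) - 2609017)*(-594247 + 1/((-1418473 + 97403) - 3096227)) = ((-722986 - 2039219) - 2609017)*(-594247 + 1/(-1321070 - 3096227)) = (-2762205 - 2609017)*(-594247 + 1/(-4417297)) = -5371222*(-594247 - 1/4417297) = -5371222*(-2624965490360/4417297) = 14099272391062419920/4417297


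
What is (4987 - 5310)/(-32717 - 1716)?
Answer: 323/34433 ≈ 0.0093805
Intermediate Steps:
(4987 - 5310)/(-32717 - 1716) = -323/(-34433) = -323*(-1/34433) = 323/34433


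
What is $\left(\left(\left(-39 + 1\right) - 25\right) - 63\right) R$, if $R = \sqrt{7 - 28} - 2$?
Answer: $252 - 126 i \sqrt{21} \approx 252.0 - 577.4 i$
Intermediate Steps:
$R = -2 + i \sqrt{21}$ ($R = \sqrt{-21} - 2 = i \sqrt{21} - 2 = -2 + i \sqrt{21} \approx -2.0 + 4.5826 i$)
$\left(\left(\left(-39 + 1\right) - 25\right) - 63\right) R = \left(\left(\left(-39 + 1\right) - 25\right) - 63\right) \left(-2 + i \sqrt{21}\right) = \left(\left(-38 - 25\right) - 63\right) \left(-2 + i \sqrt{21}\right) = \left(-63 - 63\right) \left(-2 + i \sqrt{21}\right) = - 126 \left(-2 + i \sqrt{21}\right) = 252 - 126 i \sqrt{21}$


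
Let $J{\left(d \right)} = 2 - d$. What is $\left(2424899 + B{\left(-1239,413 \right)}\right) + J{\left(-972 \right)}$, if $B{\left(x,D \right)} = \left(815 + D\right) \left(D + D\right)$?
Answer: $3440201$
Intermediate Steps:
$B{\left(x,D \right)} = 2 D \left(815 + D\right)$ ($B{\left(x,D \right)} = \left(815 + D\right) 2 D = 2 D \left(815 + D\right)$)
$\left(2424899 + B{\left(-1239,413 \right)}\right) + J{\left(-972 \right)} = \left(2424899 + 2 \cdot 413 \left(815 + 413\right)\right) + \left(2 - -972\right) = \left(2424899 + 2 \cdot 413 \cdot 1228\right) + \left(2 + 972\right) = \left(2424899 + 1014328\right) + 974 = 3439227 + 974 = 3440201$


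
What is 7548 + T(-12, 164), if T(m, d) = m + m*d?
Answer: 5568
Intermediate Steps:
T(m, d) = m + d*m
7548 + T(-12, 164) = 7548 - 12*(1 + 164) = 7548 - 12*165 = 7548 - 1980 = 5568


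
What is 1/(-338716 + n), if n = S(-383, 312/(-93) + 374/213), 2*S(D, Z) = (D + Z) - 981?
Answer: -6603/2241050273 ≈ -2.9464e-6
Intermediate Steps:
S(D, Z) = -981/2 + D/2 + Z/2 (S(D, Z) = ((D + Z) - 981)/2 = (-981 + D + Z)/2 = -981/2 + D/2 + Z/2)
n = -4508525/6603 (n = -981/2 + (½)*(-383) + (312/(-93) + 374/213)/2 = -981/2 - 383/2 + (312*(-1/93) + 374*(1/213))/2 = -981/2 - 383/2 + (-104/31 + 374/213)/2 = -981/2 - 383/2 + (½)*(-10558/6603) = -981/2 - 383/2 - 5279/6603 = -4508525/6603 ≈ -682.80)
1/(-338716 + n) = 1/(-338716 - 4508525/6603) = 1/(-2241050273/6603) = -6603/2241050273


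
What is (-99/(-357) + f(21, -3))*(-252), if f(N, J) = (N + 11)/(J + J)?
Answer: 21660/17 ≈ 1274.1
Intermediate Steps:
f(N, J) = (11 + N)/(2*J) (f(N, J) = (11 + N)/((2*J)) = (11 + N)*(1/(2*J)) = (11 + N)/(2*J))
(-99/(-357) + f(21, -3))*(-252) = (-99/(-357) + (½)*(11 + 21)/(-3))*(-252) = (-99*(-1/357) + (½)*(-⅓)*32)*(-252) = (33/119 - 16/3)*(-252) = -1805/357*(-252) = 21660/17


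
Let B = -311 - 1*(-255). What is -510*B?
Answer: 28560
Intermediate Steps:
B = -56 (B = -311 + 255 = -56)
-510*B = -510*(-56) = 28560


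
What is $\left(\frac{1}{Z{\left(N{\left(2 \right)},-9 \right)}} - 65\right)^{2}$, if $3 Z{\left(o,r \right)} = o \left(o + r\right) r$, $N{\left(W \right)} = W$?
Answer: $\frac{7447441}{1764} \approx 4221.9$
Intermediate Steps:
$Z{\left(o,r \right)} = \frac{o r \left(o + r\right)}{3}$ ($Z{\left(o,r \right)} = \frac{o \left(o + r\right) r}{3} = \frac{o r \left(o + r\right)}{3}$)
$\left(\frac{1}{Z{\left(N{\left(2 \right)},-9 \right)}} - 65\right)^{2} = \left(\frac{1}{\frac{1}{3} \cdot 2 \left(-9\right) \left(2 - 9\right)} - 65\right)^{2} = \left(\frac{1}{\frac{1}{3} \cdot 2 \left(-9\right) \left(-7\right)} - 65\right)^{2} = \left(\frac{1}{42} - 65\right)^{2} = \left(- \frac{2729}{42}\right)^{2} = \frac{7447441}{1764}$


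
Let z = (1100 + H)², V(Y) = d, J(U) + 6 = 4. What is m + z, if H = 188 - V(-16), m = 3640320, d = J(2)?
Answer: 5304420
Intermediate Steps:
J(U) = -2 (J(U) = -6 + 4 = -2)
d = -2
V(Y) = -2
H = 190 (H = 188 - 1*(-2) = 188 + 2 = 190)
z = 1664100 (z = (1100 + 190)² = 1290² = 1664100)
m + z = 3640320 + 1664100 = 5304420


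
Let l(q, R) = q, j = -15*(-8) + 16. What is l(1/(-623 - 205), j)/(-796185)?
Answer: 1/659241180 ≈ 1.5169e-9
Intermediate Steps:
j = 136 (j = 120 + 16 = 136)
l(1/(-623 - 205), j)/(-796185) = 1/(-623 - 205*(-796185)) = -1/796185/(-828) = -1/828*(-1/796185) = 1/659241180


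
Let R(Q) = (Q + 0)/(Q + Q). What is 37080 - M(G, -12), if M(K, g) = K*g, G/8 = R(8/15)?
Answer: 37128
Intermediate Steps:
R(Q) = ½ (R(Q) = Q/((2*Q)) = Q*(1/(2*Q)) = ½)
G = 4 (G = 8*(½) = 4)
37080 - M(G, -12) = 37080 - 4*(-12) = 37080 - 1*(-48) = 37080 + 48 = 37128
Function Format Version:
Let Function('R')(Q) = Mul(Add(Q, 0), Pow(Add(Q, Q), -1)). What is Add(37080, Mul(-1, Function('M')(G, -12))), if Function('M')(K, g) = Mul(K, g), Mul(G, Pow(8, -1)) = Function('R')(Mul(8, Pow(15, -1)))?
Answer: 37128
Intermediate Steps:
Function('R')(Q) = Rational(1, 2) (Function('R')(Q) = Mul(Q, Pow(Mul(2, Q), -1)) = Mul(Q, Mul(Rational(1, 2), Pow(Q, -1))) = Rational(1, 2))
G = 4 (G = Mul(8, Rational(1, 2)) = 4)
Add(37080, Mul(-1, Function('M')(G, -12))) = Add(37080, Mul(-1, Mul(4, -12))) = Add(37080, Mul(-1, -48)) = Add(37080, 48) = 37128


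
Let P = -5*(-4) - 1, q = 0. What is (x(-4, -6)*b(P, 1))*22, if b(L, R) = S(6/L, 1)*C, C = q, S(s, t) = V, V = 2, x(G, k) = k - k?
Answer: 0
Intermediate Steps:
x(G, k) = 0
S(s, t) = 2
P = 19 (P = 20 - 1 = 19)
C = 0
b(L, R) = 0 (b(L, R) = 2*0 = 0)
(x(-4, -6)*b(P, 1))*22 = (0*0)*22 = 0*22 = 0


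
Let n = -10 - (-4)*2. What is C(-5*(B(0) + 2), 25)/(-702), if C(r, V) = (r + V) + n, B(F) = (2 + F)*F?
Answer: -1/54 ≈ -0.018519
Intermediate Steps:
B(F) = F*(2 + F)
n = -2 (n = -10 - 1*(-8) = -10 + 8 = -2)
C(r, V) = -2 + V + r (C(r, V) = (r + V) - 2 = (V + r) - 2 = -2 + V + r)
C(-5*(B(0) + 2), 25)/(-702) = (-2 + 25 - 5*(0*(2 + 0) + 2))/(-702) = (-2 + 25 - 5*(0*2 + 2))*(-1/702) = (-2 + 25 - 5*(0 + 2))*(-1/702) = (-2 + 25 - 5*2)*(-1/702) = (-2 + 25 - 10)*(-1/702) = 13*(-1/702) = -1/54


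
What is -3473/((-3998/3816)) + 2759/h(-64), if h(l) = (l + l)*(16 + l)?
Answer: 40718632937/12281856 ≈ 3315.3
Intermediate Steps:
h(l) = 2*l*(16 + l) (h(l) = (2*l)*(16 + l) = 2*l*(16 + l))
-3473/((-3998/3816)) + 2759/h(-64) = -3473/((-3998/3816)) + 2759/((2*(-64)*(16 - 64))) = -3473/((-3998*1/3816)) + 2759/((2*(-64)*(-48))) = -3473/(-1999/1908) + 2759/6144 = -3473*(-1908/1999) + 2759*(1/6144) = 6626484/1999 + 2759/6144 = 40718632937/12281856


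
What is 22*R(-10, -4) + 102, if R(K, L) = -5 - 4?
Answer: -96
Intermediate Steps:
R(K, L) = -9
22*R(-10, -4) + 102 = 22*(-9) + 102 = -198 + 102 = -96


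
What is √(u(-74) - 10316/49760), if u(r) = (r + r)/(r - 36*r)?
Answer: I*√501341330/43540 ≈ 0.51425*I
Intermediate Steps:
u(r) = -2/35 (u(r) = (2*r)/((-35*r)) = (2*r)*(-1/(35*r)) = -2/35)
√(u(-74) - 10316/49760) = √(-2/35 - 10316/49760) = √(-2/35 - 10316*1/49760) = √(-2/35 - 2579/12440) = √(-23029/87080) = I*√501341330/43540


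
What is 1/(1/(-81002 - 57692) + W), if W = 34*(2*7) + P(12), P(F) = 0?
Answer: 138694/66018343 ≈ 0.0021008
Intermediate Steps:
W = 476 (W = 34*(2*7) + 0 = 34*14 + 0 = 476 + 0 = 476)
1/(1/(-81002 - 57692) + W) = 1/(1/(-81002 - 57692) + 476) = 1/(1/(-138694) + 476) = 1/(-1/138694 + 476) = 1/(66018343/138694) = 138694/66018343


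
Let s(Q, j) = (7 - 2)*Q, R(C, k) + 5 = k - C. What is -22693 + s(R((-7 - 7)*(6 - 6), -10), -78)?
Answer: -22768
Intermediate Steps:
R(C, k) = -5 + k - C (R(C, k) = -5 + (k - C) = -5 + k - C)
s(Q, j) = 5*Q
-22693 + s(R((-7 - 7)*(6 - 6), -10), -78) = -22693 + 5*(-5 - 10 - (-7 - 7)*(6 - 6)) = -22693 + 5*(-5 - 10 - (-14)*0) = -22693 + 5*(-5 - 10 - 1*0) = -22693 + 5*(-5 - 10 + 0) = -22693 + 5*(-15) = -22693 - 75 = -22768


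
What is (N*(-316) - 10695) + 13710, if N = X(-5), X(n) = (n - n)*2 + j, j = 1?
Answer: 2699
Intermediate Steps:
X(n) = 1 (X(n) = (n - n)*2 + 1 = 0*2 + 1 = 0 + 1 = 1)
N = 1
(N*(-316) - 10695) + 13710 = (1*(-316) - 10695) + 13710 = (-316 - 10695) + 13710 = -11011 + 13710 = 2699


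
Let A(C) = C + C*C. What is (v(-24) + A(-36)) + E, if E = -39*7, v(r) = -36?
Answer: 951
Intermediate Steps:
A(C) = C + C²
E = -273
(v(-24) + A(-36)) + E = (-36 - 36*(1 - 36)) - 273 = (-36 - 36*(-35)) - 273 = (-36 + 1260) - 273 = 1224 - 273 = 951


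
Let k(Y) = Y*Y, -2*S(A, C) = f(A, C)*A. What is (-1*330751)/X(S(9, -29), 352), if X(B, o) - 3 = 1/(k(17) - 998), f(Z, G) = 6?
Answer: -234502459/2126 ≈ -1.1030e+5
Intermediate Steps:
S(A, C) = -3*A
k(Y) = Y²
X(B, o) = 2126/709 (X(B, o) = 3 + 1/(17² - 998) = 3 + 1/(289 - 998) = 3 + 1/(-709) = 3 - 1/709 = 2126/709)
(-1*330751)/X(S(9, -29), 352) = (-1*330751)/(2126/709) = -330751*709/2126 = -234502459/2126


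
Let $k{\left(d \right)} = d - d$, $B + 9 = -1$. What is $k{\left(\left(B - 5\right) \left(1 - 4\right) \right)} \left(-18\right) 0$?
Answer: $0$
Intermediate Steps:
$B = -10$ ($B = -9 - 1 = -10$)
$k{\left(d \right)} = 0$
$k{\left(\left(B - 5\right) \left(1 - 4\right) \right)} \left(-18\right) 0 = 0 \left(-18\right) 0 = 0 \cdot 0 = 0$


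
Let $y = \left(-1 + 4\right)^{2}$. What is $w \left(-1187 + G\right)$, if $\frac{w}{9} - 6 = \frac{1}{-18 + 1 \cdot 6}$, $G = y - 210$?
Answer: $-73911$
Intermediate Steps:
$y = 9$ ($y = 3^{2} = 9$)
$G = -201$ ($G = 9 - 210 = -201$)
$w = \frac{213}{4}$ ($w = 54 + \frac{9}{-18 + 1 \cdot 6} = 54 + \frac{9}{-18 + 6} = 54 + \frac{9}{-12} = 54 + 9 \left(- \frac{1}{12}\right) = 54 - \frac{3}{4} = \frac{213}{4} \approx 53.25$)
$w \left(-1187 + G\right) = \frac{213 \left(-1187 - 201\right)}{4} = \frac{213}{4} \left(-1388\right) = -73911$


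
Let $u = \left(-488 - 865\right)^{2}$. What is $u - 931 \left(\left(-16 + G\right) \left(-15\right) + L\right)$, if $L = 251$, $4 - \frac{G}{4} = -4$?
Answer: $1820368$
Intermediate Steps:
$G = 32$ ($G = 16 - -16 = 16 + 16 = 32$)
$u = 1830609$ ($u = \left(-1353\right)^{2} = 1830609$)
$u - 931 \left(\left(-16 + G\right) \left(-15\right) + L\right) = 1830609 - 931 \left(\left(-16 + 32\right) \left(-15\right) + 251\right) = 1830609 - 931 \left(16 \left(-15\right) + 251\right) = 1830609 - 931 \left(-240 + 251\right) = 1830609 - 10241 = 1820368$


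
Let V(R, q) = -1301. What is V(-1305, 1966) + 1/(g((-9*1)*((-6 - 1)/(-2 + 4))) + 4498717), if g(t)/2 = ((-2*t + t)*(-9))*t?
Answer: -11752134653/9033155 ≈ -1301.0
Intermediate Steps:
g(t) = 18*t**2 (g(t) = 2*(((-2*t + t)*(-9))*t) = 2*((-t*(-9))*t) = 2*((9*t)*t) = 2*(9*t**2) = 18*t**2)
V(-1305, 1966) + 1/(g((-9*1)*((-6 - 1)/(-2 + 4))) + 4498717) = -1301 + 1/(18*((-9*1)*((-6 - 1)/(-2 + 4)))**2 + 4498717) = -1301 + 1/(18*(-(-63)/2)**2 + 4498717) = -1301 + 1/(18*(-9*(-7/2))**2 + 4498717) = -1301 + 1/(18*(63/2)**2 + 4498717) = -1301 + 1/(18*(3969/4) + 4498717) = -1301 + 1/(35721/2 + 4498717) = -1301 + 1/(9033155/2) = -1301 + 2/9033155 = -11752134653/9033155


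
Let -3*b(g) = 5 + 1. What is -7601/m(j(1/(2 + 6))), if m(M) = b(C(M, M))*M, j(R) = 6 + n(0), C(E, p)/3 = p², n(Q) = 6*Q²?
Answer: 7601/12 ≈ 633.42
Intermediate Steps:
C(E, p) = 3*p²
j(R) = 6 (j(R) = 6 + 6*0² = 6 + 6*0 = 6 + 0 = 6)
b(g) = -2 (b(g) = -(5 + 1)/3 = -⅓*6 = -2)
m(M) = -2*M
-7601/m(j(1/(2 + 6))) = -7601/((-2*6)) = -7601/(-12) = -7601*(-1/12) = 7601/12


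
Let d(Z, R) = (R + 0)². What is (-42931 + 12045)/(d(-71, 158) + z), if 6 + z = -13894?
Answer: -15443/5532 ≈ -2.7916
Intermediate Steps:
z = -13900 (z = -6 - 13894 = -13900)
d(Z, R) = R²
(-42931 + 12045)/(d(-71, 158) + z) = (-42931 + 12045)/(158² - 13900) = -30886/(24964 - 13900) = -30886/11064 = -30886*1/11064 = -15443/5532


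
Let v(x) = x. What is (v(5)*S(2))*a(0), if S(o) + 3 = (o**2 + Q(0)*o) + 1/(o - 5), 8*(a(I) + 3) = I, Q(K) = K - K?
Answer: -10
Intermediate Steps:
Q(K) = 0
a(I) = -3 + I/8
S(o) = -3 + o**2 + 1/(-5 + o) (S(o) = -3 + ((o**2 + 0*o) + 1/(o - 5)) = -3 + ((o**2 + 0) + 1/(-5 + o)) = -3 + (o**2 + 1/(-5 + o)) = -3 + o**2 + 1/(-5 + o))
(v(5)*S(2))*a(0) = (5*((16 + 2**3 - 5*2**2 - 3*2)/(-5 + 2)))*(-3 + (1/8)*0) = (5*((16 + 8 - 5*4 - 6)/(-3)))*(-3 + 0) = (5*(-(16 + 8 - 20 - 6)/3))*(-3) = (5*(-1/3*(-2)))*(-3) = (5*(2/3))*(-3) = (10/3)*(-3) = -10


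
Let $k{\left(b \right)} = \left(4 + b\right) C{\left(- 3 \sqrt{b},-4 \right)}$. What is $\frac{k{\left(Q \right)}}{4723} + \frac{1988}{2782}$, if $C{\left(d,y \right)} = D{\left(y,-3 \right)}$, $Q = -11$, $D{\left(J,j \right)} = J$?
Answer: $\frac{4733610}{6569693} \approx 0.72052$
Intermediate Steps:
$C{\left(d,y \right)} = y$
$k{\left(b \right)} = -16 - 4 b$ ($k{\left(b \right)} = \left(4 + b\right) \left(-4\right) = -16 - 4 b$)
$\frac{k{\left(Q \right)}}{4723} + \frac{1988}{2782} = \frac{-16 - -44}{4723} + \frac{1988}{2782} = \left(-16 + 44\right) \frac{1}{4723} + 1988 \cdot \frac{1}{2782} = 28 \cdot \frac{1}{4723} + \frac{994}{1391} = \frac{28}{4723} + \frac{994}{1391} = \frac{4733610}{6569693}$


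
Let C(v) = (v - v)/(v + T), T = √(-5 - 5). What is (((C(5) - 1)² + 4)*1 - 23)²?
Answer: 324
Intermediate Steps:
T = I*√10 (T = √(-10) = I*√10 ≈ 3.1623*I)
C(v) = 0 (C(v) = (v - v)/(v + I*√10) = 0/(v + I*√10) = 0)
(((C(5) - 1)² + 4)*1 - 23)² = (((0 - 1)² + 4)*1 - 23)² = (((-1)² + 4)*1 - 23)² = ((1 + 4)*1 - 23)² = (5*1 - 23)² = (5 - 23)² = (-18)² = 324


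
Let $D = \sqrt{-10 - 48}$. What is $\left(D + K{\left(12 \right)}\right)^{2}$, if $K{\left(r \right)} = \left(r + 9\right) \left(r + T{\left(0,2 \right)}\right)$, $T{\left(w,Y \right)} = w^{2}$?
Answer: $\left(252 + i \sqrt{58}\right)^{2} \approx 63446.0 + 3838.4 i$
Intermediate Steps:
$K{\left(r \right)} = r \left(9 + r\right)$ ($K{\left(r \right)} = \left(r + 9\right) \left(r + 0^{2}\right) = \left(9 + r\right) \left(r + 0\right) = \left(9 + r\right) r = r \left(9 + r\right)$)
$D = i \sqrt{58}$ ($D = \sqrt{-58} = i \sqrt{58} \approx 7.6158 i$)
$\left(D + K{\left(12 \right)}\right)^{2} = \left(i \sqrt{58} + 12 \left(9 + 12\right)\right)^{2} = \left(i \sqrt{58} + 12 \cdot 21\right)^{2} = \left(i \sqrt{58} + 252\right)^{2} = \left(252 + i \sqrt{58}\right)^{2}$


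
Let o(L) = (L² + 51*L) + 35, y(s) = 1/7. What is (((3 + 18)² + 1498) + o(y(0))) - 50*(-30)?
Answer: 170584/49 ≈ 3481.3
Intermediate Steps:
y(s) = ⅐
o(L) = 35 + L² + 51*L
(((3 + 18)² + 1498) + o(y(0))) - 50*(-30) = (((3 + 18)² + 1498) + (35 + (⅐)² + 51*(⅐))) - 50*(-30) = ((21² + 1498) + (35 + 1/49 + 51/7)) + 1500 = ((441 + 1498) + 2073/49) + 1500 = (1939 + 2073/49) + 1500 = 97084/49 + 1500 = 170584/49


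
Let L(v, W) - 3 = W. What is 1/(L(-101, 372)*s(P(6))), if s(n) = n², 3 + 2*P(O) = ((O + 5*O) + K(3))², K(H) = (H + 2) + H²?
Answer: 4/2338128375 ≈ 1.7108e-9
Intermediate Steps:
L(v, W) = 3 + W
K(H) = 2 + H + H² (K(H) = (2 + H) + H² = 2 + H + H²)
P(O) = -3/2 + (14 + 6*O)²/2 (P(O) = -3/2 + ((O + 5*O) + (2 + 3 + 3²))²/2 = -3/2 + (6*O + (2 + 3 + 9))²/2 = -3/2 + (6*O + 14)²/2 = -3/2 + (14 + 6*O)²/2)
1/(L(-101, 372)*s(P(6))) = 1/((3 + 372)*((-3/2 + 2*(7 + 3*6)²)²)) = 1/(375*((-3/2 + 2*(7 + 18)²)²)) = 1/(375*((-3/2 + 2*25²)²)) = 1/(375*((-3/2 + 2*625)²)) = 1/(375*((-3/2 + 1250)²)) = 1/(375*((2497/2)²)) = 1/(375*(6235009/4)) = (1/375)*(4/6235009) = 4/2338128375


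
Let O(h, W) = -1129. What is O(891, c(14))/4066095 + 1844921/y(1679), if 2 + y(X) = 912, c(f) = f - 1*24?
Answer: 115409585017/56925330 ≈ 2027.4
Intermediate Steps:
c(f) = -24 + f (c(f) = f - 24 = -24 + f)
y(X) = 910 (y(X) = -2 + 912 = 910)
O(891, c(14))/4066095 + 1844921/y(1679) = -1129/4066095 + 1844921/910 = -1129*1/4066095 + 1844921*(1/910) = -1129/4066095 + 141917/70 = 115409585017/56925330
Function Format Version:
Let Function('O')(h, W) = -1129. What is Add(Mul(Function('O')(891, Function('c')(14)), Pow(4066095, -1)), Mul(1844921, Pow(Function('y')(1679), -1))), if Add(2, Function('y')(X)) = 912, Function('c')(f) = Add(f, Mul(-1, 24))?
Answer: Rational(115409585017, 56925330) ≈ 2027.4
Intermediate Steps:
Function('c')(f) = Add(-24, f) (Function('c')(f) = Add(f, -24) = Add(-24, f))
Function('y')(X) = 910 (Function('y')(X) = Add(-2, 912) = 910)
Add(Mul(Function('O')(891, Function('c')(14)), Pow(4066095, -1)), Mul(1844921, Pow(Function('y')(1679), -1))) = Add(Mul(-1129, Pow(4066095, -1)), Mul(1844921, Pow(910, -1))) = Add(Mul(-1129, Rational(1, 4066095)), Mul(1844921, Rational(1, 910))) = Add(Rational(-1129, 4066095), Rational(141917, 70)) = Rational(115409585017, 56925330)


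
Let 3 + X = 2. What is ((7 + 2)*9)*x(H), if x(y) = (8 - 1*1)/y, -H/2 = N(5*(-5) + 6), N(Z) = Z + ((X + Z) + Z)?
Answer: 567/116 ≈ 4.8879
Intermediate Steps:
X = -1 (X = -3 + 2 = -1)
N(Z) = -1 + 3*Z (N(Z) = Z + ((-1 + Z) + Z) = Z + (-1 + 2*Z) = -1 + 3*Z)
H = 116 (H = -2*(-1 + 3*(5*(-5) + 6)) = -2*(-1 + 3*(-25 + 6)) = -2*(-1 + 3*(-19)) = -2*(-1 - 57) = -2*(-58) = 116)
x(y) = 7/y (x(y) = (8 - 1)/y = 7/y)
((7 + 2)*9)*x(H) = ((7 + 2)*9)*(7/116) = (9*9)*(7*(1/116)) = 81*(7/116) = 567/116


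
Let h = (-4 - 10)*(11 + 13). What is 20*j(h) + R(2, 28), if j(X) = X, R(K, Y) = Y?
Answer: -6692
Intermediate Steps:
h = -336 (h = -14*24 = -336)
20*j(h) + R(2, 28) = 20*(-336) + 28 = -6720 + 28 = -6692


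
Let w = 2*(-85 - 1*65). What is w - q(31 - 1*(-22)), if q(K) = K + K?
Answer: -406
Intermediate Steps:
q(K) = 2*K
w = -300 (w = 2*(-85 - 65) = 2*(-150) = -300)
w - q(31 - 1*(-22)) = -300 - 2*(31 - 1*(-22)) = -300 - 2*(31 + 22) = -300 - 2*53 = -300 - 1*106 = -300 - 106 = -406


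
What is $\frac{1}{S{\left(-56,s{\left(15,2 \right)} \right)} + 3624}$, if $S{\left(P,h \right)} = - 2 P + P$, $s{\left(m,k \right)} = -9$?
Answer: $\frac{1}{3680} \approx 0.00027174$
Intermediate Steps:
$S{\left(P,h \right)} = - P$
$\frac{1}{S{\left(-56,s{\left(15,2 \right)} \right)} + 3624} = \frac{1}{\left(-1\right) \left(-56\right) + 3624} = \frac{1}{56 + 3624} = \frac{1}{3680}$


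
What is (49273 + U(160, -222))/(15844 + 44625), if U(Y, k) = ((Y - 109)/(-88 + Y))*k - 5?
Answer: 196443/241876 ≈ 0.81216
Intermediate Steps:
U(Y, k) = -5 + k*(-109 + Y)/(-88 + Y) (U(Y, k) = ((-109 + Y)/(-88 + Y))*k - 5 = k*(-109 + Y)/(-88 + Y) - 5 = -5 + k*(-109 + Y)/(-88 + Y))
(49273 + U(160, -222))/(15844 + 44625) = (49273 + (440 - 109*(-222) - 5*160 + 160*(-222))/(-88 + 160))/(15844 + 44625) = (49273 + (440 + 24198 - 800 - 35520)/72)/60469 = (49273 + (1/72)*(-11682))*(1/60469) = (49273 - 649/4)*(1/60469) = (196443/4)*(1/60469) = 196443/241876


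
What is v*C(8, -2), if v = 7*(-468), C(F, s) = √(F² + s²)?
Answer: -6552*√17 ≈ -27015.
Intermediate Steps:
v = -3276
v*C(8, -2) = -3276*√(8² + (-2)²) = -3276*√(64 + 4) = -6552*√17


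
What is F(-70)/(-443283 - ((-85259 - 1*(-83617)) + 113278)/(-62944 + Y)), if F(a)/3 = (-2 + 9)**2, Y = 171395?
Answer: -759157/2289266489 ≈ -0.00033162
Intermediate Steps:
F(a) = 147 (F(a) = 3*(-2 + 9)**2 = 3*7**2 = 3*49 = 147)
F(-70)/(-443283 - ((-85259 - 1*(-83617)) + 113278)/(-62944 + Y)) = 147/(-443283 - ((-85259 - 1*(-83617)) + 113278)/(-62944 + 171395)) = 147/(-443283 - ((-85259 + 83617) + 113278)/108451) = 147/(-443283 - (-1642 + 113278)/108451) = 147/(-443283 - 111636/108451) = 147/(-443283 - 1*15948/15493) = 147/(-443283 - 15948/15493) = 147/(-6867799467/15493) = 147*(-15493/6867799467) = -759157/2289266489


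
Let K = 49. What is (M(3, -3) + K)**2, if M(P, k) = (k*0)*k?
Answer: 2401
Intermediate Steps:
M(P, k) = 0 (M(P, k) = 0*k = 0)
(M(3, -3) + K)**2 = (0 + 49)**2 = 49**2 = 2401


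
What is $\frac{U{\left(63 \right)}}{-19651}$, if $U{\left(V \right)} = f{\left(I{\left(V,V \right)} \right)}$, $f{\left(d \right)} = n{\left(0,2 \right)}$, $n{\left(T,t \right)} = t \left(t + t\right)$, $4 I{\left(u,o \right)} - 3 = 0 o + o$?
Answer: $- \frac{8}{19651} \approx -0.0004071$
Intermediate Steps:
$I{\left(u,o \right)} = \frac{3}{4} + \frac{o}{4}$ ($I{\left(u,o \right)} = \frac{3}{4} + \frac{0 o + o}{4} = \frac{3}{4} + \frac{0 + o}{4} = \frac{3}{4} + \frac{o}{4}$)
$n{\left(T,t \right)} = 2 t^{2}$ ($n{\left(T,t \right)} = t 2 t = 2 t^{2}$)
$f{\left(d \right)} = 8$ ($f{\left(d \right)} = 2 \cdot 2^{2} = 2 \cdot 4 = 8$)
$U{\left(V \right)} = 8$
$\frac{U{\left(63 \right)}}{-19651} = \frac{8}{-19651} = 8 \left(- \frac{1}{19651}\right) = - \frac{8}{19651}$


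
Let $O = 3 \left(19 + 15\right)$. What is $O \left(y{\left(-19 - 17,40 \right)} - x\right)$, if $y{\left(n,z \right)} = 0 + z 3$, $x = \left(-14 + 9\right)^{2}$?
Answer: $9690$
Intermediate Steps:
$x = 25$ ($x = \left(-5\right)^{2} = 25$)
$y{\left(n,z \right)} = 3 z$ ($y{\left(n,z \right)} = 0 + 3 z = 3 z$)
$O = 102$ ($O = 3 \cdot 34 = 102$)
$O \left(y{\left(-19 - 17,40 \right)} - x\right) = 102 \left(3 \cdot 40 - 25\right) = 102 \left(120 - 25\right) = 102 \cdot 95 = 9690$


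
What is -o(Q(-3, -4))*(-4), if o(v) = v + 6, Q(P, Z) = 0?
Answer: 24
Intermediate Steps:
o(v) = 6 + v
-o(Q(-3, -4))*(-4) = -(6 + 0)*(-4) = -6*(-4) = -1*(-24) = 24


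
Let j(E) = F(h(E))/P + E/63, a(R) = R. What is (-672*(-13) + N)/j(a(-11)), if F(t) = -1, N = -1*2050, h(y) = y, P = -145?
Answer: -30538305/766 ≈ -39867.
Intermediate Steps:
N = -2050
j(E) = 1/145 + E/63 (j(E) = -1/(-145) + E/63 = -1*(-1/145) + E*(1/63) = 1/145 + E/63)
(-672*(-13) + N)/j(a(-11)) = (-672*(-13) - 2050)/(1/145 + (1/63)*(-11)) = (8736 - 2050)/(1/145 - 11/63) = 6686/(-1532/9135) = 6686*(-9135/1532) = -30538305/766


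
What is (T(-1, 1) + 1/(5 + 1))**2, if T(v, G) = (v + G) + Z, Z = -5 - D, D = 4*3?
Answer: 10201/36 ≈ 283.36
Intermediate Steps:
D = 12
Z = -17 (Z = -5 - 1*12 = -5 - 12 = -17)
T(v, G) = -17 + G + v (T(v, G) = (v + G) - 17 = (G + v) - 17 = -17 + G + v)
(T(-1, 1) + 1/(5 + 1))**2 = ((-17 + 1 - 1) + 1/(5 + 1))**2 = (-17 + 1/6)**2 = (-101/6)**2 = 10201/36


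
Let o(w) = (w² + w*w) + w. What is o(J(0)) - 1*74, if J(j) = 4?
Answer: -38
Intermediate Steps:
o(w) = w + 2*w² (o(w) = (w² + w²) + w = 2*w² + w = w + 2*w²)
o(J(0)) - 1*74 = 4*(1 + 2*4) - 1*74 = 4*(1 + 8) - 74 = 4*9 - 74 = 36 - 74 = -38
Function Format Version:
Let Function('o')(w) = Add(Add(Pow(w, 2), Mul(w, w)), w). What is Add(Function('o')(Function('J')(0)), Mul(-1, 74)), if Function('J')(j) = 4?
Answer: -38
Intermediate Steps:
Function('o')(w) = Add(w, Mul(2, Pow(w, 2))) (Function('o')(w) = Add(Add(Pow(w, 2), Pow(w, 2)), w) = Add(Mul(2, Pow(w, 2)), w) = Add(w, Mul(2, Pow(w, 2))))
Add(Function('o')(Function('J')(0)), Mul(-1, 74)) = Add(Mul(4, Add(1, Mul(2, 4))), Mul(-1, 74)) = Add(Mul(4, Add(1, 8)), -74) = Add(Mul(4, 9), -74) = Add(36, -74) = -38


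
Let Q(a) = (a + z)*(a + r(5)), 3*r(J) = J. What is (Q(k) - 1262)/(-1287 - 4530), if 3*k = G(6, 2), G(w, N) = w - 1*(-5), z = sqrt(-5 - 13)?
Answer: 11182/52353 - 16*I*sqrt(2)/5817 ≈ 0.21359 - 0.0038899*I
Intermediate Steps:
z = 3*I*sqrt(2) (z = sqrt(-18) = 3*I*sqrt(2) ≈ 4.2426*I)
r(J) = J/3
G(w, N) = 5 + w (G(w, N) = w + 5 = 5 + w)
k = 11/3 (k = (5 + 6)/3 = (1/3)*11 = 11/3 ≈ 3.6667)
Q(a) = (5/3 + a)*(a + 3*I*sqrt(2)) (Q(a) = (a + 3*I*sqrt(2))*(a + (1/3)*5) = (a + 3*I*sqrt(2))*(a + 5/3) = (a + 3*I*sqrt(2))*(5/3 + a) = (5/3 + a)*(a + 3*I*sqrt(2)))
(Q(k) - 1262)/(-1287 - 4530) = (((11/3)**2 + (5/3)*(11/3) + 5*I*sqrt(2) + 3*I*(11/3)*sqrt(2)) - 1262)/(-1287 - 4530) = ((121/9 + 55/9 + 5*I*sqrt(2) + 11*I*sqrt(2)) - 1262)/(-5817) = ((176/9 + 16*I*sqrt(2)) - 1262)*(-1/5817) = (-11182/9 + 16*I*sqrt(2))*(-1/5817) = 11182/52353 - 16*I*sqrt(2)/5817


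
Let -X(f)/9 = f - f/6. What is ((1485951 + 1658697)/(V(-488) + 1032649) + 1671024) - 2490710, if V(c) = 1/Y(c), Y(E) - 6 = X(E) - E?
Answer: -1172043877250950/1429874649 ≈ -8.1968e+5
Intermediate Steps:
X(f) = -15*f/2 (X(f) = -9*(f - f/6) = -15*f/2)
Y(E) = 6 - 17*E/2 (Y(E) = 6 + (-15*E/2 - E) = 6 - 17*E/2)
V(c) = 1/(6 - 17*c/2)
((1485951 + 1658697)/(V(-488) + 1032649) + 1671024) - 2490710 = ((1485951 + 1658697)/(-2/(-12 + 17*(-488)) + 1032649) + 1671024) - 2490710 = (3144648/(-2/(-12 - 8296) + 1032649) + 1671024) - 2490710 = (3144648/(-2/(-8308) + 1032649) + 1671024) - 2490710 = (3144648/(-2*(-1/8308) + 1032649) + 1671024) - 2490710 = (3144648/(1/4154 + 1032649) + 1671024) - 2490710 = (3144648/(4289623947/4154) + 1671024) - 2490710 = (3144648*(4154/4289623947) + 1671024) - 2490710 = (4354289264/1429874649 + 1671024) - 2490710 = 2389359209759840/1429874649 - 2490710 = -1172043877250950/1429874649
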